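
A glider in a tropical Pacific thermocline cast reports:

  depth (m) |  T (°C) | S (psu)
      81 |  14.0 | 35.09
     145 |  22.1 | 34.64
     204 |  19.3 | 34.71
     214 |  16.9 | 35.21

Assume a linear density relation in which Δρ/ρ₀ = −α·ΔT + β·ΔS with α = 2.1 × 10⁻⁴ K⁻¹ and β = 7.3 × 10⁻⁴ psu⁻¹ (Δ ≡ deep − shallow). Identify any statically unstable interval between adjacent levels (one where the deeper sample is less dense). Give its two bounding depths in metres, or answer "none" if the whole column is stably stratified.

81–145 m

Evaluate Δρ/ρ₀ = −αΔT + βΔS across each adjacent pair:
  81–145 m: −αΔT+βΔS = −(2.1 × 10⁻⁴)(+8.1)+(7.3 × 10⁻⁴)(-0.45) = -2.0 × 10⁻³ → UNSTABLE
  145–204 m: −αΔT+βΔS = −(2.1 × 10⁻⁴)(-2.8)+(7.3 × 10⁻⁴)(+0.07) = 6.4 × 10⁻⁴ → stable
  204–214 m: −αΔT+βΔS = −(2.1 × 10⁻⁴)(-2.4)+(7.3 × 10⁻⁴)(+0.50) = 8.7 × 10⁻⁴ → stable
The 81–145 m interval has Δρ < 0: lighter water underlies denser water.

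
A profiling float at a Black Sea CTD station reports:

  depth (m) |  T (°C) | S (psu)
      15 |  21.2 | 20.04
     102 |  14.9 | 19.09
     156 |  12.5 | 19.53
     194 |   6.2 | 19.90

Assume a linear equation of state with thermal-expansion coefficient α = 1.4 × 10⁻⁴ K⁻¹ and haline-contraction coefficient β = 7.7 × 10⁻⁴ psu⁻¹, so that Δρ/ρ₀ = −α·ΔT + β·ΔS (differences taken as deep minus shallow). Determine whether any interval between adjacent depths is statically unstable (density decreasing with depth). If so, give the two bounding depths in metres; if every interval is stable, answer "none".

none

Evaluate Δρ/ρ₀ = −αΔT + βΔS across each adjacent pair:
  15–102 m: −αΔT+βΔS = −(1.4 × 10⁻⁴)(-6.3)+(7.7 × 10⁻⁴)(-0.95) = 1.5 × 10⁻⁴ → stable
  102–156 m: −αΔT+βΔS = −(1.4 × 10⁻⁴)(-2.4)+(7.7 × 10⁻⁴)(+0.44) = 6.7 × 10⁻⁴ → stable
  156–194 m: −αΔT+βΔS = −(1.4 × 10⁻⁴)(-6.3)+(7.7 × 10⁻⁴)(+0.37) = 1.2 × 10⁻³ → stable
Every interval has Δρ > 0: the column is stably stratified throughout.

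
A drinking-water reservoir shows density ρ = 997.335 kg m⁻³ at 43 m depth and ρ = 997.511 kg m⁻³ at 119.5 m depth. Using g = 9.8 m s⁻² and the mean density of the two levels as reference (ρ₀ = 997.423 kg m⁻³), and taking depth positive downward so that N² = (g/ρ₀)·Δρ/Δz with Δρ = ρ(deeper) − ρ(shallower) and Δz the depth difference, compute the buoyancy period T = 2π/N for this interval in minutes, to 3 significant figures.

Δρ = 997.511 − 997.335 = 0.176 kg m⁻³ over Δz = 119.5 − 43 = 76.5 m.
N² = (9.8/997.423) × (0.176/76.5) = 2.2605 × 10⁻⁵ s⁻².
N = √(2.2605 × 10⁻⁵) = 4.7545 × 10⁻³ rad s⁻¹, so T = 2π/N = 1.3215 × 10³ s = 22.025 min ≈ 22.0 min.

22.0 min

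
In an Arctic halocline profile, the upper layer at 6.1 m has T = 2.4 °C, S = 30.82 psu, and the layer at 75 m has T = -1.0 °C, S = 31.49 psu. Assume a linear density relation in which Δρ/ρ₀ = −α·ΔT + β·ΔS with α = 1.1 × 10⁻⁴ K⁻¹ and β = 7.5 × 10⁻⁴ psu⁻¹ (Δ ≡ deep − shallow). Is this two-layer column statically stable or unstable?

ΔT = -1.0 − 2.4 = -3.4 K and ΔS = 31.49 − 30.82 = +0.67 psu (deep − shallow).
−αΔT = 3.74 × 10⁻⁴; βΔS = 5.025 × 10⁻⁴; sum Δρ/ρ₀ = 8.765 × 10⁻⁴.
Δρ/ρ₀ > 0, so Δρ > 0: deeper water is denser → statically stable.

stable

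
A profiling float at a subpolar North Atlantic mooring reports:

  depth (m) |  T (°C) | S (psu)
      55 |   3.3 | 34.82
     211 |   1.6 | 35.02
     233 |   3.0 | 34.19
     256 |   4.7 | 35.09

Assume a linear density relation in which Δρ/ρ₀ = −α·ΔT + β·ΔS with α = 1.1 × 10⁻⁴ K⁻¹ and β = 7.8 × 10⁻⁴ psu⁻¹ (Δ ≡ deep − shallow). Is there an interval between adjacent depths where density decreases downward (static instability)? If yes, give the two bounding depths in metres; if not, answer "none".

Evaluate Δρ/ρ₀ = −αΔT + βΔS across each adjacent pair:
  55–211 m: −αΔT+βΔS = −(1.1 × 10⁻⁴)(-1.7)+(7.8 × 10⁻⁴)(+0.20) = 3.4 × 10⁻⁴ → stable
  211–233 m: −αΔT+βΔS = −(1.1 × 10⁻⁴)(+1.4)+(7.8 × 10⁻⁴)(-0.83) = -8.0 × 10⁻⁴ → UNSTABLE
  233–256 m: −αΔT+βΔS = −(1.1 × 10⁻⁴)(+1.7)+(7.8 × 10⁻⁴)(+0.90) = 5.2 × 10⁻⁴ → stable
The 211–233 m interval has Δρ < 0: lighter water underlies denser water.

211–233 m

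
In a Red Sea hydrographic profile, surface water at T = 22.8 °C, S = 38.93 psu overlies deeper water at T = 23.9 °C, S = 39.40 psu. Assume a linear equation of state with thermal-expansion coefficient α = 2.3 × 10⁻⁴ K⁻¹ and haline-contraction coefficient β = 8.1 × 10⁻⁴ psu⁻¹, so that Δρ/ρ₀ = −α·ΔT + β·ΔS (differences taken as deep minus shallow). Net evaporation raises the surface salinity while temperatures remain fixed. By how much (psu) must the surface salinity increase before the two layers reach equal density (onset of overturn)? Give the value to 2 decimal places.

Neutral buoyancy requires −α(T_deep − T_surf) + β(S_deep − S_surf′) = 0.
S_surf′ = S_deep − (α/β)·ΔT = 39.40 − (2.3 × 10⁻⁴/8.1 × 10⁻⁴)·(+1.1) = 39.0877 psu.
Increase required: 39.0877 − 38.93 = 0.1577 psu.

0.16 psu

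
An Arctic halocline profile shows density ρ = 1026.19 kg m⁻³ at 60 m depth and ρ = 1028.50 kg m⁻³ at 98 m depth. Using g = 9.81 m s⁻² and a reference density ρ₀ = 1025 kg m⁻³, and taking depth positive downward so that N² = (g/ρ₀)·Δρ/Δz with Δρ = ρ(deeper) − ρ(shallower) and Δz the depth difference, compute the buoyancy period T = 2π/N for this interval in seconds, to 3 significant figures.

260 s

Δρ = 1028.50 − 1026.19 = 2.31 kg m⁻³ over Δz = 98 − 60 = 38 m.
N² = (9.81/1025) × (2.31/38) = 5.8180 × 10⁻⁴ s⁻².
N = √(5.8180 × 10⁻⁴) = 0.024121 rad s⁻¹, so T = 2π/N = 260.49 s ≈ 260 s.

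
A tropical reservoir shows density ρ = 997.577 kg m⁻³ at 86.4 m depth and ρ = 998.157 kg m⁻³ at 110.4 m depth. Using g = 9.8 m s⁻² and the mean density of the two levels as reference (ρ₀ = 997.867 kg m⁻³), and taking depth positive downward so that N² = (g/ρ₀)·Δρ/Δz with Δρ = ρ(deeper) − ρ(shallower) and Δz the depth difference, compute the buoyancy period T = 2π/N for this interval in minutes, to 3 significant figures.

6.80 min

Δρ = 998.157 − 997.577 = 0.580 kg m⁻³ over Δz = 110.4 − 86.4 = 24 m.
N² = (9.8/997.867) × (0.580/24) = 2.3734 × 10⁻⁴ s⁻².
N = √(2.3734 × 10⁻⁴) = 0.015406 rad s⁻¹, so T = 2π/N = 407.84 s = 6.7973 min ≈ 6.80 min.
N² > 0, so the interval is statically stable.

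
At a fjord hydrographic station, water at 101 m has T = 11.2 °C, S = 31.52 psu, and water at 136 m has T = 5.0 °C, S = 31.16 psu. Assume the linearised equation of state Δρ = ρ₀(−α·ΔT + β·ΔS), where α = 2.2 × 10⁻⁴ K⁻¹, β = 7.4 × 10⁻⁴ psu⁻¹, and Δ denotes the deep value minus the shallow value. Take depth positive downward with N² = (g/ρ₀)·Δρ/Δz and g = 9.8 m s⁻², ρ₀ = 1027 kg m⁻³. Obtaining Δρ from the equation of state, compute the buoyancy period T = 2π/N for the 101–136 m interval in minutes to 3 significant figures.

5.97 min

ΔT = -6.2 K, ΔS = -0.36 psu (deep − shallow).
Δρ/ρ₀ = −αΔT + βΔS = 1.364 × 10⁻³ − 2.664 × 10⁻⁴ = 1.0976 × 10⁻³, so Δρ ≈ 1.127 kg m⁻³.
N² = (g/ρ₀)·Δρ/Δz = g·(Δρ/ρ₀)/Δz = 9.8 × 1.0976 × 10⁻³ / 35 = 3.0733 × 10⁻⁴ s⁻².
N = √(3.0733 × 10⁻⁴) = 0.017531 rad s⁻¹ → T = 2π/N = 358.40 s = 5.9733 min ≈ 5.97 min.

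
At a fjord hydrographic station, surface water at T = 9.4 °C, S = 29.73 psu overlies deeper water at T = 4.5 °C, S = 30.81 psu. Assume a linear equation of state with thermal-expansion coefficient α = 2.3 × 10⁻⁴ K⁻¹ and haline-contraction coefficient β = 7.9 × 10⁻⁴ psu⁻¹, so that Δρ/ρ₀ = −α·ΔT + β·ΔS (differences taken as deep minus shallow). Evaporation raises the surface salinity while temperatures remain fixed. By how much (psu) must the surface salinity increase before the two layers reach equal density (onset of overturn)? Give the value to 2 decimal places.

Neutral buoyancy requires −α(T_deep − T_surf) + β(S_deep − S_surf′) = 0.
S_surf′ = S_deep − (α/β)·ΔT = 30.81 − (2.3 × 10⁻⁴/7.9 × 10⁻⁴)·(-4.9) = 32.2366 psu.
Increase required: 32.2366 − 29.73 = 2.5066 psu.

2.51 psu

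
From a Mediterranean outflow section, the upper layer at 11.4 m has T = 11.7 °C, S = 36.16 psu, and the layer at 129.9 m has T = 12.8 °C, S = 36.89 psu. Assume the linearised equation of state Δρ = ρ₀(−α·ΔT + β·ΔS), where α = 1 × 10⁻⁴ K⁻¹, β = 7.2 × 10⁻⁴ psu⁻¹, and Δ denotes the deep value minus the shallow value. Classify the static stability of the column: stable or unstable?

stable

ΔT = 12.8 − 11.7 = +1.1 K and ΔS = 36.89 − 36.16 = +0.73 psu (deep − shallow).
−αΔT = -1.10 × 10⁻⁴; βΔS = 5.256 × 10⁻⁴; sum Δρ/ρ₀ = 4.156 × 10⁻⁴.
Δρ/ρ₀ > 0, so Δρ > 0: deeper water is denser → statically stable.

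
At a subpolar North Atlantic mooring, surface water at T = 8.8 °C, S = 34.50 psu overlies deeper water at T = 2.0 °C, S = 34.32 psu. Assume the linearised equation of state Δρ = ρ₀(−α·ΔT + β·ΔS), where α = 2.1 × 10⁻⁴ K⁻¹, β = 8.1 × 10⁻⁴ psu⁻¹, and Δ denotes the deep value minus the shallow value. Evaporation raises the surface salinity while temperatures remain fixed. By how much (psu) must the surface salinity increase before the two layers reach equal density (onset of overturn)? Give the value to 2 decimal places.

1.58 psu

Neutral buoyancy requires −α(T_deep − T_surf) + β(S_deep − S_surf′) = 0.
S_surf′ = S_deep − (α/β)·ΔT = 34.32 − (2.1 × 10⁻⁴/8.1 × 10⁻⁴)·(-6.8) = 36.0830 psu.
Increase required: 36.0830 − 34.50 = 1.5830 psu.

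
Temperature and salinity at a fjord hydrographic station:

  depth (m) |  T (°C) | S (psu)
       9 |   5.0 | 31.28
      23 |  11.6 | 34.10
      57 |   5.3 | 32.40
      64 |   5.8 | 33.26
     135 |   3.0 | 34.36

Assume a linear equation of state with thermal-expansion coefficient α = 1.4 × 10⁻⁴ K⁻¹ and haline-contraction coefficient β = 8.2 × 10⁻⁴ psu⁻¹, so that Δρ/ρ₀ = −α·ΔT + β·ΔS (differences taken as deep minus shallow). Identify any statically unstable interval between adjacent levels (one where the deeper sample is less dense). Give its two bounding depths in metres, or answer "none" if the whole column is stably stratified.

23–57 m

Evaluate Δρ/ρ₀ = −αΔT + βΔS across each adjacent pair:
  9–23 m: −αΔT+βΔS = −(1.4 × 10⁻⁴)(+6.6)+(8.2 × 10⁻⁴)(+2.82) = 1.4 × 10⁻³ → stable
  23–57 m: −αΔT+βΔS = −(1.4 × 10⁻⁴)(-6.3)+(8.2 × 10⁻⁴)(-1.70) = -5.1 × 10⁻⁴ → UNSTABLE
  57–64 m: −αΔT+βΔS = −(1.4 × 10⁻⁴)(+0.5)+(8.2 × 10⁻⁴)(+0.86) = 6.4 × 10⁻⁴ → stable
  64–135 m: −αΔT+βΔS = −(1.4 × 10⁻⁴)(-2.8)+(8.2 × 10⁻⁴)(+1.10) = 1.3 × 10⁻³ → stable
The 23–57 m interval has Δρ < 0: lighter water underlies denser water.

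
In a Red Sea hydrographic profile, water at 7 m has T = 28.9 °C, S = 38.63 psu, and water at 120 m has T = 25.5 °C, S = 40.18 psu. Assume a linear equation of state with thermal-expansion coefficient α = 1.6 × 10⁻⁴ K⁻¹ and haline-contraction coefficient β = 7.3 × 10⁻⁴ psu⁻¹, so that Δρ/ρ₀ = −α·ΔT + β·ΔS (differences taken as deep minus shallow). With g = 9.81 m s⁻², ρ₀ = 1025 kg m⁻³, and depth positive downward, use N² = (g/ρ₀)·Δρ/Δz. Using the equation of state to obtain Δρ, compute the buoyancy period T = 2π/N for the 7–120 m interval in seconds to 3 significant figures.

ΔT = -3.4 K, ΔS = +1.55 psu (deep − shallow).
Δρ/ρ₀ = −αΔT + βΔS = 5.44 × 10⁻⁴ + 1.1315 × 10⁻³ = 1.6755 × 10⁻³, so Δρ ≈ 1.717 kg m⁻³.
N² = (g/ρ₀)·Δρ/Δz = g·(Δρ/ρ₀)/Δz = 9.81 × 1.6755 × 10⁻³ / 113 = 1.4546 × 10⁻⁴ s⁻².
N = √(1.4546 × 10⁻⁴) = 0.012061 rad s⁻¹ → T = 2π/N = 520.95 s ≈ 521 s.

521 s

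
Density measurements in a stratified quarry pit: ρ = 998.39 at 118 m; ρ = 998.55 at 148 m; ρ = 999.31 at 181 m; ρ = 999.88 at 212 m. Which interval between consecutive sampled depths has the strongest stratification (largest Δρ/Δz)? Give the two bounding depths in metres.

Compute the density gradient over each adjacent pair:
  118–148 m: Δρ/Δz = 0.16/30 = 5.3 × 10⁻³ kg m⁻⁴
  148–181 m: Δρ/Δz = 0.76/33 = 0.023 kg m⁻⁴
  181–212 m: Δρ/Δz = 0.57/31 = 0.018 kg m⁻⁴
The largest gradient is in the 148–181 m interval — the pycnocline.

148–181 m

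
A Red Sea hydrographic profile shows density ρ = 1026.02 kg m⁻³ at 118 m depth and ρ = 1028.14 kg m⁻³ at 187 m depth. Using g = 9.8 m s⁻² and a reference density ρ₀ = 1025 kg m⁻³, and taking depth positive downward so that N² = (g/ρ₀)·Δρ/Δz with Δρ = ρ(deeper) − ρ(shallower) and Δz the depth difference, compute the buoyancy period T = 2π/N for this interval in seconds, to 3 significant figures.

367 s

Δρ = 1028.14 − 1026.02 = 2.12 kg m⁻³ over Δz = 187 − 118 = 69 m.
N² = (9.8/1025) × (2.12/69) = 2.9376 × 10⁻⁴ s⁻².
N = √(2.9376 × 10⁻⁴) = 0.017139 rad s⁻¹, so T = 2π/N = 366.60 s ≈ 367 s.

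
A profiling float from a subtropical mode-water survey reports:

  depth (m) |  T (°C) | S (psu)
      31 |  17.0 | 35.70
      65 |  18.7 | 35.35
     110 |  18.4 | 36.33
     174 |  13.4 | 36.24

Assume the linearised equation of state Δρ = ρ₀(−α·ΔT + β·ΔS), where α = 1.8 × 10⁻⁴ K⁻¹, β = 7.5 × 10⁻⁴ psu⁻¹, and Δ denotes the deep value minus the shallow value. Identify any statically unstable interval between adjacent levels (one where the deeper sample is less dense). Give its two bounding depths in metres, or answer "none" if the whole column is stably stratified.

Evaluate Δρ/ρ₀ = −αΔT + βΔS across each adjacent pair:
  31–65 m: −αΔT+βΔS = −(1.8 × 10⁻⁴)(+1.7)+(7.5 × 10⁻⁴)(-0.35) = -5.7 × 10⁻⁴ → UNSTABLE
  65–110 m: −αΔT+βΔS = −(1.8 × 10⁻⁴)(-0.3)+(7.5 × 10⁻⁴)(+0.98) = 7.9 × 10⁻⁴ → stable
  110–174 m: −αΔT+βΔS = −(1.8 × 10⁻⁴)(-5.0)+(7.5 × 10⁻⁴)(-0.09) = 8.3 × 10⁻⁴ → stable
The 31–65 m interval has Δρ < 0: lighter water underlies denser water.

31–65 m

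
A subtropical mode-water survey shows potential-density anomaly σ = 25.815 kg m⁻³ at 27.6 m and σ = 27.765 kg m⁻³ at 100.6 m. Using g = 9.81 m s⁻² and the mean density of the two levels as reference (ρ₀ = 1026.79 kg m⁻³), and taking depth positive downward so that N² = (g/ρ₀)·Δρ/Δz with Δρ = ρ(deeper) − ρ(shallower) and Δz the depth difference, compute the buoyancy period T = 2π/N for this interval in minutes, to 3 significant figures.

Δρ = 1027.765 − 1025.815 = 1.950 kg m⁻³ over Δz = 100.6 − 27.6 = 73 m.
N² = (9.81/1026.79) × (1.950/73) = 2.5521 × 10⁻⁴ s⁻².
N = √(2.5521 × 10⁻⁴) = 0.015975 rad s⁻¹, so T = 2π/N = 393.31 s = 6.5552 min ≈ 6.56 min.

6.56 min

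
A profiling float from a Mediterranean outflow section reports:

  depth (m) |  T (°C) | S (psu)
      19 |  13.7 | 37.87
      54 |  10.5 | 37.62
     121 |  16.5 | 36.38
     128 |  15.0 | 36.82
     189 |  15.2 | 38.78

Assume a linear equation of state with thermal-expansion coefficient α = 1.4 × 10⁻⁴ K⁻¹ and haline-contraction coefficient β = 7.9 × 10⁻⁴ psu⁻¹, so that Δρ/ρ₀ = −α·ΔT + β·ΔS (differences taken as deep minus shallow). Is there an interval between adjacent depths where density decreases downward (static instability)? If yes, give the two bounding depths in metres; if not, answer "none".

Evaluate Δρ/ρ₀ = −αΔT + βΔS across each adjacent pair:
  19–54 m: −αΔT+βΔS = −(1.4 × 10⁻⁴)(-3.2)+(7.9 × 10⁻⁴)(-0.25) = 2.5 × 10⁻⁴ → stable
  54–121 m: −αΔT+βΔS = −(1.4 × 10⁻⁴)(+6.0)+(7.9 × 10⁻⁴)(-1.24) = -1.8 × 10⁻³ → UNSTABLE
  121–128 m: −αΔT+βΔS = −(1.4 × 10⁻⁴)(-1.5)+(7.9 × 10⁻⁴)(+0.44) = 5.6 × 10⁻⁴ → stable
  128–189 m: −αΔT+βΔS = −(1.4 × 10⁻⁴)(+0.2)+(7.9 × 10⁻⁴)(+1.96) = 1.5 × 10⁻³ → stable
The 54–121 m interval has Δρ < 0: lighter water underlies denser water.

54–121 m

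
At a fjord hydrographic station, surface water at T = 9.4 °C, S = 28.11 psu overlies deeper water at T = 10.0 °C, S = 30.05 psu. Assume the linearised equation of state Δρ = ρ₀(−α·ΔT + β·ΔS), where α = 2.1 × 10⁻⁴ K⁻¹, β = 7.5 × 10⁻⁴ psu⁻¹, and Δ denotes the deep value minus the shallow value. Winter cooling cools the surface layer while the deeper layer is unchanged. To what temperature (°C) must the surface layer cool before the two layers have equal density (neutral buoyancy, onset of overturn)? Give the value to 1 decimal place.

Neutral buoyancy requires Δρ = 0, i.e. −α(T_deep − T_surf′) + β(S_deep − S_surf) = 0.
T_surf′ = T_deep − (β/α)·ΔS = 10.0 − (7.5 × 10⁻⁴/2.1 × 10⁻⁴)·(+1.94) = 3.071 °C.
Cooling required: 9.4 − (3.071) = 6.329 °C.

3.1 °C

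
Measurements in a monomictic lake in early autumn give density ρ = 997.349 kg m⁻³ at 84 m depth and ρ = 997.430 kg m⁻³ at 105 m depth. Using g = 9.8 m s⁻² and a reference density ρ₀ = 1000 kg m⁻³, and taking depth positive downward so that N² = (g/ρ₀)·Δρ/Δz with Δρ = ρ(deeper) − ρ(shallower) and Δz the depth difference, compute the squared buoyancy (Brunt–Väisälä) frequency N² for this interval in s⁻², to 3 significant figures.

Δρ = 997.430 − 997.349 = 0.081 kg m⁻³ over Δz = 105 − 84 = 21 m.
N² = (9.8/1000) × (0.081/21) = 3.7800 × 10⁻⁵ s⁻² ≈ 3.78 × 10⁻⁵ s⁻².
Since Δρ > 0 the layer is stably stratified.

3.78 × 10⁻⁵ s⁻²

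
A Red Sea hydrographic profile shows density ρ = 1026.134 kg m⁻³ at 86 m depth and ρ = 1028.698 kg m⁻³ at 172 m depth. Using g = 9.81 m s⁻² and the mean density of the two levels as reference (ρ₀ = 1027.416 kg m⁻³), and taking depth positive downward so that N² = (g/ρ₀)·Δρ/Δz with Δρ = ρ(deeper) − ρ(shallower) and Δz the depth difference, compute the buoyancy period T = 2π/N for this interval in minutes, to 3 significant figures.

6.21 min

Δρ = 1028.698 − 1026.134 = 2.564 kg m⁻³ over Δz = 172 − 86 = 86 m.
N² = (9.81/1027.416) × (2.564/86) = 2.8467 × 10⁻⁴ s⁻².
N = √(2.8467 × 10⁻⁴) = 0.016872 rad s⁻¹, so T = 2π/N = 372.40 s = 6.2067 min ≈ 6.21 min.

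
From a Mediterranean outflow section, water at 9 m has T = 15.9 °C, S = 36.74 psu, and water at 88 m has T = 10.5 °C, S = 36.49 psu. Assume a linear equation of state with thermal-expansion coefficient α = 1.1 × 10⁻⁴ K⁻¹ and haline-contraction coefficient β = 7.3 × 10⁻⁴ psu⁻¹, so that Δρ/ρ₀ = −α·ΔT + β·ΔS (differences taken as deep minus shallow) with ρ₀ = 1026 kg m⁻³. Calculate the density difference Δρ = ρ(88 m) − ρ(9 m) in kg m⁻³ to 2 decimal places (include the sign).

+0.42 kg m⁻³

ΔT = -5.4 K, ΔS = -0.25 psu (deep − shallow).
Δρ/ρ₀ = −(1.1 × 10⁻⁴)(-5.4) + (7.3 × 10⁻⁴)(-0.25) = 4.115 × 10⁻⁴.
Δρ = 1026 × (4.115 × 10⁻⁴) = +0.42 kg m⁻³.
Positive Δρ: denser below, stable.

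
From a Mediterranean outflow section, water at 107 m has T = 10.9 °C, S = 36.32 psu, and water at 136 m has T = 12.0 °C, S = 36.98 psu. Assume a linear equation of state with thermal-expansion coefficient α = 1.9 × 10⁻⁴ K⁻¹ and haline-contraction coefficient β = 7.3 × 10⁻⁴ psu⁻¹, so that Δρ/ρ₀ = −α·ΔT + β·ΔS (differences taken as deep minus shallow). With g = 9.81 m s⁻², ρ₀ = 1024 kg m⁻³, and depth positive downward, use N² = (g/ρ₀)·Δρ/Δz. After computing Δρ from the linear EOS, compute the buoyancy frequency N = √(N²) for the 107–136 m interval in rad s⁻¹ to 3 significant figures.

ΔT = +1.1 K, ΔS = +0.66 psu (deep − shallow).
Δρ/ρ₀ = −αΔT + βΔS = -2.09 × 10⁻⁴ + 4.818 × 10⁻⁴ = 2.728 × 10⁻⁴, so Δρ ≈ 0.2793 kg m⁻³.
N² = (g/ρ₀)·Δρ/Δz = g·(Δρ/ρ₀)/Δz = 9.81 × 2.728 × 10⁻⁴ / 29 = 9.2282 × 10⁻⁵ s⁻².
N = √(9.2282 × 10⁻⁵) = 9.6064 × 10⁻³ rad s⁻¹ ≈ 9.61 × 10⁻³ rad s⁻¹.

9.61 × 10⁻³ rad s⁻¹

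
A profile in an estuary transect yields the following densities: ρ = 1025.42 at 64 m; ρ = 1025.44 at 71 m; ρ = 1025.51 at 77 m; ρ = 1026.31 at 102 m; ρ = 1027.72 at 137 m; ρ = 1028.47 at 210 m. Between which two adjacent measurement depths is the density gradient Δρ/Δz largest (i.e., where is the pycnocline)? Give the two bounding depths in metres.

102–137 m

Compute the density gradient over each adjacent pair:
  64–71 m: Δρ/Δz = 0.02/7 = 2.9 × 10⁻³ kg m⁻⁴
  71–77 m: Δρ/Δz = 0.07/6 = 0.012 kg m⁻⁴
  77–102 m: Δρ/Δz = 0.80/25 = 0.032 kg m⁻⁴
  102–137 m: Δρ/Δz = 1.41/35 = 0.040 kg m⁻⁴
  137–210 m: Δρ/Δz = 0.75/73 = 0.010 kg m⁻⁴
The largest gradient is in the 102–137 m interval — the pycnocline.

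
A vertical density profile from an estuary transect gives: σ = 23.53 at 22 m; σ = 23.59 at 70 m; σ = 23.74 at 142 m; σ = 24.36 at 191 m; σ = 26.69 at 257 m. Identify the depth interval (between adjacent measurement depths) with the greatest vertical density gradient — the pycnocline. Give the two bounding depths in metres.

Compute the density gradient over each adjacent pair:
  22–70 m: Δρ/Δz = 0.06/48 = 1.3 × 10⁻³ kg m⁻⁴
  70–142 m: Δρ/Δz = 0.15/72 = 2.1 × 10⁻³ kg m⁻⁴
  142–191 m: Δρ/Δz = 0.62/49 = 0.013 kg m⁻⁴
  191–257 m: Δρ/Δz = 2.33/66 = 0.035 kg m⁻⁴
The largest gradient is in the 191–257 m interval — the pycnocline.

191–257 m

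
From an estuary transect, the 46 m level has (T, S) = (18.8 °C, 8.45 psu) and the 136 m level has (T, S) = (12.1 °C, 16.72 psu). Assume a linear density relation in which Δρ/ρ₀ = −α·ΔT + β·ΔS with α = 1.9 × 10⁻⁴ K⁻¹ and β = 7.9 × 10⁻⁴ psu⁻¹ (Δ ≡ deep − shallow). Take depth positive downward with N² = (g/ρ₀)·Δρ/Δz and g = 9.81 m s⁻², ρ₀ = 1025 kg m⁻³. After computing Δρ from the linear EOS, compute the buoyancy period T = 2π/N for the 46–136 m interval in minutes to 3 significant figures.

ΔT = -6.7 K, ΔS = +8.27 psu (deep − shallow).
Δρ/ρ₀ = −αΔT + βΔS = 1.273 × 10⁻³ + 6.5333 × 10⁻³ = 7.8063 × 10⁻³, so Δρ ≈ 8.001 kg m⁻³.
N² = (g/ρ₀)·Δρ/Δz = g·(Δρ/ρ₀)/Δz = 9.81 × 7.8063 × 10⁻³ / 90 = 8.5089 × 10⁻⁴ s⁻².
N = √(8.5089 × 10⁻⁴) = 0.029170 rad s⁻¹ → T = 2π/N = 215.40 s = 3.5900 min ≈ 3.59 min.

3.59 min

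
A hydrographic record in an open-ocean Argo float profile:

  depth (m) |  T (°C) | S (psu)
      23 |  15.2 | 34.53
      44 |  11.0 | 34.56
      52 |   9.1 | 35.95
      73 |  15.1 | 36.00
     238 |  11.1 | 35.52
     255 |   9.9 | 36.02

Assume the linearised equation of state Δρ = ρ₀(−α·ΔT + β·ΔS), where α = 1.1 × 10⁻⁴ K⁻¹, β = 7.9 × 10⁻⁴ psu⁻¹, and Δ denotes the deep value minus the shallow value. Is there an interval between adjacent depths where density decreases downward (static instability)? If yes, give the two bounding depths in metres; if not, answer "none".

Evaluate Δρ/ρ₀ = −αΔT + βΔS across each adjacent pair:
  23–44 m: −αΔT+βΔS = −(1.1 × 10⁻⁴)(-4.2)+(7.9 × 10⁻⁴)(+0.03) = 4.9 × 10⁻⁴ → stable
  44–52 m: −αΔT+βΔS = −(1.1 × 10⁻⁴)(-1.9)+(7.9 × 10⁻⁴)(+1.39) = 1.3 × 10⁻³ → stable
  52–73 m: −αΔT+βΔS = −(1.1 × 10⁻⁴)(+6.0)+(7.9 × 10⁻⁴)(+0.05) = -6.2 × 10⁻⁴ → UNSTABLE
  73–238 m: −αΔT+βΔS = −(1.1 × 10⁻⁴)(-4.0)+(7.9 × 10⁻⁴)(-0.48) = 6.1 × 10⁻⁵ → stable
  238–255 m: −αΔT+βΔS = −(1.1 × 10⁻⁴)(-1.2)+(7.9 × 10⁻⁴)(+0.50) = 5.3 × 10⁻⁴ → stable
The 52–73 m interval has Δρ < 0: lighter water underlies denser water.

52–73 m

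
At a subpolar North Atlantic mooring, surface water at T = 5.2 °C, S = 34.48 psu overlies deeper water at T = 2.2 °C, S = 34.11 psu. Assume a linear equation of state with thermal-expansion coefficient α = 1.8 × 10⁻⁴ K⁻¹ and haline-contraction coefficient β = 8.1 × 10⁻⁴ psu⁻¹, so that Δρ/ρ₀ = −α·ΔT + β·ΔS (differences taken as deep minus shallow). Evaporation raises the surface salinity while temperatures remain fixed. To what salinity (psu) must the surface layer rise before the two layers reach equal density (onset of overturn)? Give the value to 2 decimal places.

34.78 psu

Neutral buoyancy requires −α(T_deep − T_surf) + β(S_deep − S_surf′) = 0.
S_surf′ = S_deep − (α/β)·ΔT = 34.11 − (1.8 × 10⁻⁴/8.1 × 10⁻⁴)·(-3.0) = 34.7767 psu.
Increase required: 34.7767 − 34.48 = 0.2967 psu.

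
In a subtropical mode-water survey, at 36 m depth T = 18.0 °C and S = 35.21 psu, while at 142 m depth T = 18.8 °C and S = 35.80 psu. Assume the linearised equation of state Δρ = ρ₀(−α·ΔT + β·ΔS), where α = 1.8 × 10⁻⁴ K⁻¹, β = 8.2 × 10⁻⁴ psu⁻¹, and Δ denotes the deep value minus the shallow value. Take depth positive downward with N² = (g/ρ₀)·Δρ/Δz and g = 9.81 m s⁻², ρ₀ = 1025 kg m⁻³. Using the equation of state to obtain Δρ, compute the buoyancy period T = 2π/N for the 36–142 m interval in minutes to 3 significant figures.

ΔT = +0.8 K, ΔS = +0.59 psu (deep − shallow).
Δρ/ρ₀ = −αΔT + βΔS = -1.44 × 10⁻⁴ + 4.838 × 10⁻⁴ = 3.398 × 10⁻⁴, so Δρ ≈ 0.3483 kg m⁻³.
N² = (g/ρ₀)·Δρ/Δz = g·(Δρ/ρ₀)/Δz = 9.81 × 3.398 × 10⁻⁴ / 106 = 3.1448 × 10⁻⁵ s⁻².
N = √(3.1448 × 10⁻⁵) = 5.6079 × 10⁻³ rad s⁻¹ → T = 2π/N = 1.1204 × 10³ s = 18.673 min ≈ 18.7 min.

18.7 min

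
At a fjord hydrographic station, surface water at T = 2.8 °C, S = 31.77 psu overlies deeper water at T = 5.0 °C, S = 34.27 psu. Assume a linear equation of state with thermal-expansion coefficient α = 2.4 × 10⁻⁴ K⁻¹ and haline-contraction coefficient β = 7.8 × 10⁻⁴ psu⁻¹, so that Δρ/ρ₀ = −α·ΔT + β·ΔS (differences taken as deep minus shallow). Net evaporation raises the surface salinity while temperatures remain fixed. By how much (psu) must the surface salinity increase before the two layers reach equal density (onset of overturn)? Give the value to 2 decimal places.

Neutral buoyancy requires −α(T_deep − T_surf) + β(S_deep − S_surf′) = 0.
S_surf′ = S_deep − (α/β)·ΔT = 34.27 − (2.4 × 10⁻⁴/7.8 × 10⁻⁴)·(+2.2) = 33.5931 psu.
Increase required: 33.5931 − 31.77 = 1.8231 psu.

1.82 psu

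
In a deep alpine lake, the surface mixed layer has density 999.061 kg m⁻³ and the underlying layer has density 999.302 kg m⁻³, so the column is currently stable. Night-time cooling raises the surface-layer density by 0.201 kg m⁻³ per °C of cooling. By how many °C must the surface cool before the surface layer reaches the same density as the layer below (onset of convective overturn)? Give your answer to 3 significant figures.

1.20 °C

Density deficit of the surface layer: 999.302 − 999.061 = 0.241 kg m⁻³.
Required change = 0.241 / 0.201 = 1.20 °C.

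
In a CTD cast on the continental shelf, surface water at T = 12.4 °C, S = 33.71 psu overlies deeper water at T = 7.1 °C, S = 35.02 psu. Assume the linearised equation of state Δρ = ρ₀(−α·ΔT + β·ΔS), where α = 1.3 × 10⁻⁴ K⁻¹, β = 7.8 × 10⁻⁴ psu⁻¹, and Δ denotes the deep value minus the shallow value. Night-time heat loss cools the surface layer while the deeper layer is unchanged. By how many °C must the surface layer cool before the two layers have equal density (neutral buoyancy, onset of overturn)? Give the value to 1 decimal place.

13.2 °C

Neutral buoyancy requires Δρ = 0, i.e. −α(T_deep − T_surf′) + β(S_deep − S_surf) = 0.
T_surf′ = T_deep − (β/α)·ΔS = 7.1 − (7.8 × 10⁻⁴/1.3 × 10⁻⁴)·(+1.31) = -0.760 °C.
Cooling required: 12.4 − (-0.760) = 13.160 °C.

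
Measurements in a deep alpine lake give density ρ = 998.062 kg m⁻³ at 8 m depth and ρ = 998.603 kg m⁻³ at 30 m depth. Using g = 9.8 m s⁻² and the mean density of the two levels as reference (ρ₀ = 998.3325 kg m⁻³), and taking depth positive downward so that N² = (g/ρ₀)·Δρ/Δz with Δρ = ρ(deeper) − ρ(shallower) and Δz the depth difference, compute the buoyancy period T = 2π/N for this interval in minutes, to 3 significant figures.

Δρ = 998.603 − 998.062 = 0.541 kg m⁻³ over Δz = 30 − 8 = 22 m.
N² = (9.8/998.3325) × (0.541/22) = 2.4139 × 10⁻⁴ s⁻².
N = √(2.4139 × 10⁻⁴) = 0.015537 rad s⁻¹, so T = 2π/N = 404.40 s = 6.7400 min ≈ 6.74 min.

6.74 min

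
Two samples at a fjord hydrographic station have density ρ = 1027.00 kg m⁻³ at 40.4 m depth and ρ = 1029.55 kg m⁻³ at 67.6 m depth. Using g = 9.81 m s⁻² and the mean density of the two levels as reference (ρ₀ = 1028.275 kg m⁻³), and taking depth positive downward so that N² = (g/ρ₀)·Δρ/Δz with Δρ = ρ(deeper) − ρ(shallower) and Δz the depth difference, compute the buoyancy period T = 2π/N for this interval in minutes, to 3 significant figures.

3.50 min

Δρ = 1029.55 − 1027.00 = 2.55 kg m⁻³ over Δz = 67.6 − 40.4 = 27.2 m.
N² = (9.81/1028.275) × (2.55/27.2) = 8.9440 × 10⁻⁴ s⁻².
N = √(8.9440 × 10⁻⁴) = 0.029907 rad s⁻¹, so T = 2π/N = 210.09 s = 3.5015 min ≈ 3.50 min.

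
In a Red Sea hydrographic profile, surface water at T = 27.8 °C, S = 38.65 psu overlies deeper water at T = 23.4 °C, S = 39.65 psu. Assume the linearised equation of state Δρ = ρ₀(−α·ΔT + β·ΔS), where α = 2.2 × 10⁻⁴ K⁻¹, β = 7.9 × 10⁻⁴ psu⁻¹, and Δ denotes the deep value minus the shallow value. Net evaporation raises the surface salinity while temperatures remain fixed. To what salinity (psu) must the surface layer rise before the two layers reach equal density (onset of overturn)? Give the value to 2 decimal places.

40.88 psu

Neutral buoyancy requires −α(T_deep − T_surf) + β(S_deep − S_surf′) = 0.
S_surf′ = S_deep − (α/β)·ΔT = 39.65 − (2.2 × 10⁻⁴/7.9 × 10⁻⁴)·(-4.4) = 40.8753 psu.
Increase required: 40.8753 − 38.65 = 2.2253 psu.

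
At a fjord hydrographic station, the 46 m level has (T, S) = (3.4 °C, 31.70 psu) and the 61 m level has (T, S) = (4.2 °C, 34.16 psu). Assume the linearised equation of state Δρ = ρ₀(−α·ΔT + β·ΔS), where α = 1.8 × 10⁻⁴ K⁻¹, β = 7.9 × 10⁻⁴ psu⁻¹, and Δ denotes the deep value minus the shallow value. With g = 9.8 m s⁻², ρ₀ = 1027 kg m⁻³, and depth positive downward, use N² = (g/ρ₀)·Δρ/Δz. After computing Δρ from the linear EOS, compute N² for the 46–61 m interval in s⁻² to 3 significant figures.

ΔT = +0.8 K, ΔS = +2.46 psu (deep − shallow).
Δρ/ρ₀ = −αΔT + βΔS = -1.44 × 10⁻⁴ + 1.9434 × 10⁻³ = 1.7994 × 10⁻³, so Δρ ≈ 1.848 kg m⁻³.
N² = (g/ρ₀)·Δρ/Δz = g·(Δρ/ρ₀)/Δz = 9.8 × 1.7994 × 10⁻³ / 15 = 1.1756 × 10⁻³ s⁻² ≈ 1.18 × 10⁻³ s⁻².

1.18 × 10⁻³ s⁻²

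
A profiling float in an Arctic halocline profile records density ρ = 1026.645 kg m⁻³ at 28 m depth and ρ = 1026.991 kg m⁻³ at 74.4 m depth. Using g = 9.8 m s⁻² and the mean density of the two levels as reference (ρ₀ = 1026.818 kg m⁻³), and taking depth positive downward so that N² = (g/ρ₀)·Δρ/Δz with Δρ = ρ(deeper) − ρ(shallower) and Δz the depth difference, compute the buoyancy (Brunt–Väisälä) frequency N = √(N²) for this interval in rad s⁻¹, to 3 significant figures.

8.44 × 10⁻³ rad s⁻¹

Δρ = 1026.991 − 1026.645 = 0.346 kg m⁻³ over Δz = 74.4 − 28 = 46.4 m.
N² = (9.8/1026.818) × (0.346/46.4) = 7.1169 × 10⁻⁵ s⁻².
N = √(7.1169 × 10⁻⁵) = 8.4362 × 10⁻³ rad s⁻¹ ≈ 8.44 × 10⁻³ rad s⁻¹.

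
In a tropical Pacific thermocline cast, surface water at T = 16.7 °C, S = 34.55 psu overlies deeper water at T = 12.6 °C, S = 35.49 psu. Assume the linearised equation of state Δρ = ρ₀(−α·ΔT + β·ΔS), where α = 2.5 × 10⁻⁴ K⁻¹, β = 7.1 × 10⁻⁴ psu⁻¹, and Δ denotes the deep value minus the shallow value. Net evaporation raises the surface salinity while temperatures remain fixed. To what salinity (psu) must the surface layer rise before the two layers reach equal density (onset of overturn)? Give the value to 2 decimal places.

36.93 psu

Neutral buoyancy requires −α(T_deep − T_surf) + β(S_deep − S_surf′) = 0.
S_surf′ = S_deep − (α/β)·ΔT = 35.49 − (2.5 × 10⁻⁴/7.1 × 10⁻⁴)·(-4.1) = 36.9337 psu.
Increase required: 36.9337 − 34.55 = 2.3837 psu.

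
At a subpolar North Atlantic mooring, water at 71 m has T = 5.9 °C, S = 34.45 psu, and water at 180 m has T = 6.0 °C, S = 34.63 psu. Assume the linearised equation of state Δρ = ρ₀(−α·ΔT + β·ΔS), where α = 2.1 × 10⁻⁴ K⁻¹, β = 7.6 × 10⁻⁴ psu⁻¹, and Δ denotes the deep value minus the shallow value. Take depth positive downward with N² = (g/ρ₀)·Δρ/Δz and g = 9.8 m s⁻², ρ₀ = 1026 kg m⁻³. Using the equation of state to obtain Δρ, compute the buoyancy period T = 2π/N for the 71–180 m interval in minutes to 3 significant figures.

32.5 min

ΔT = +0.1 K, ΔS = +0.18 psu (deep − shallow).
Δρ/ρ₀ = −αΔT + βΔS = -2.10 × 10⁻⁵ + 1.368 × 10⁻⁴ = 1.158 × 10⁻⁴, so Δρ ≈ 0.1188 kg m⁻³.
N² = (g/ρ₀)·Δρ/Δz = g·(Δρ/ρ₀)/Δz = 9.8 × 1.158 × 10⁻⁴ / 109 = 1.0411 × 10⁻⁵ s⁻².
N = √(1.0411 × 10⁻⁵) = 3.2266 × 10⁻³ rad s⁻¹ → T = 2π/N = 1.9473 × 10³ s = 32.455 min ≈ 32.5 min.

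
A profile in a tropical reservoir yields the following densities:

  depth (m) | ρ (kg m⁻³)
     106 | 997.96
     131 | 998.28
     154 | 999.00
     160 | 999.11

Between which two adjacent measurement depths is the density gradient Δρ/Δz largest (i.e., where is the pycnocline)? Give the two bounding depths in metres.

131–154 m

Compute the density gradient over each adjacent pair:
  106–131 m: Δρ/Δz = 0.32/25 = 0.013 kg m⁻⁴
  131–154 m: Δρ/Δz = 0.72/23 = 0.031 kg m⁻⁴
  154–160 m: Δρ/Δz = 0.11/6 = 0.018 kg m⁻⁴
The largest gradient is in the 131–154 m interval — the pycnocline.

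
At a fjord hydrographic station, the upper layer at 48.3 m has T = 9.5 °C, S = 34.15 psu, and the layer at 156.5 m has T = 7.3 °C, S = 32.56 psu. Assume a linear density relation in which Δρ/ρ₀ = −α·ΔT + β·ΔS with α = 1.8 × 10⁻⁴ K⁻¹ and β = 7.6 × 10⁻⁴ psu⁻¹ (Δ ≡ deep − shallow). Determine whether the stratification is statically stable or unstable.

ΔT = 7.3 − 9.5 = -2.2 K and ΔS = 32.56 − 34.15 = -1.59 psu (deep − shallow).
−αΔT = 3.96 × 10⁻⁴; βΔS = -1.2084 × 10⁻³; sum Δρ/ρ₀ = -8.124 × 10⁻⁴.
Δρ/ρ₀ < 0, so Δρ < 0: deeper water is lighter → statically unstable; the column would overturn.

unstable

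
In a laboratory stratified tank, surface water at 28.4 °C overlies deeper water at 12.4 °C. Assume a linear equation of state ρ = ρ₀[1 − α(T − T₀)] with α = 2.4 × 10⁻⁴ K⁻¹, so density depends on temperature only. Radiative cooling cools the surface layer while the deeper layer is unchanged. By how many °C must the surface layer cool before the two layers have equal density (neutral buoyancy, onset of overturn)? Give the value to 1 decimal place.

16.0 °C

With temperature the only control, equal density requires T_surf′ = T_deep.
T_surf′ = 12.4 °C.
Cooling required: 28.4 − 12.4 = 16.0 °C.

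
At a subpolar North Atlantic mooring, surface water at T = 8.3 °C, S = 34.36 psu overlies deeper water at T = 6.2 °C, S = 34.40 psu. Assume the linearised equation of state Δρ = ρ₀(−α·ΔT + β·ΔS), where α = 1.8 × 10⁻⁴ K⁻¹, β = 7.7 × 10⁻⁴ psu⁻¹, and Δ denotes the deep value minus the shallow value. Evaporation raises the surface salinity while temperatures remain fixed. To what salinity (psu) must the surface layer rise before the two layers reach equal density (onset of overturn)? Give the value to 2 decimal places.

34.89 psu

Neutral buoyancy requires −α(T_deep − T_surf) + β(S_deep − S_surf′) = 0.
S_surf′ = S_deep − (α/β)·ΔT = 34.40 − (1.8 × 10⁻⁴/7.7 × 10⁻⁴)·(-2.1) = 34.8909 psu.
Increase required: 34.8909 − 34.36 = 0.5309 psu.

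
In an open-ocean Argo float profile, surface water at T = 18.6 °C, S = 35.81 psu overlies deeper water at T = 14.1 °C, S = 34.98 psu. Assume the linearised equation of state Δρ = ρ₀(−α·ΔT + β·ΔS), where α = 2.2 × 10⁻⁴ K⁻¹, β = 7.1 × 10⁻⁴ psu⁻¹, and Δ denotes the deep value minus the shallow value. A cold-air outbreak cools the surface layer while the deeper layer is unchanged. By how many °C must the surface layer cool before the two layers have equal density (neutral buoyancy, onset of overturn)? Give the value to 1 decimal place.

Neutral buoyancy requires Δρ = 0, i.e. −α(T_deep − T_surf′) + β(S_deep − S_surf) = 0.
T_surf′ = T_deep − (β/α)·ΔS = 14.1 − (7.1 × 10⁻⁴/2.2 × 10⁻⁴)·(-0.83) = 16.779 °C.
Cooling required: 18.6 − (16.779) = 1.821 °C.

1.8 °C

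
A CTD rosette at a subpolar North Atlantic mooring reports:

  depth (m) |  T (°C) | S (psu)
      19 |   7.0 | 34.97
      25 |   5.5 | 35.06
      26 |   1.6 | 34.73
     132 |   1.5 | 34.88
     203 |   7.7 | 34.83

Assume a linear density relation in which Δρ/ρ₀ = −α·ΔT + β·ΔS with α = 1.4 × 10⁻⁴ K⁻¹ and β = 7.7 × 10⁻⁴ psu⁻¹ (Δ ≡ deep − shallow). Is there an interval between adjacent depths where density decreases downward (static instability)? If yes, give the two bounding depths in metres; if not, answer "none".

Evaluate Δρ/ρ₀ = −αΔT + βΔS across each adjacent pair:
  19–25 m: −αΔT+βΔS = −(1.4 × 10⁻⁴)(-1.5)+(7.7 × 10⁻⁴)(+0.09) = 2.8 × 10⁻⁴ → stable
  25–26 m: −αΔT+βΔS = −(1.4 × 10⁻⁴)(-3.9)+(7.7 × 10⁻⁴)(-0.33) = 2.9 × 10⁻⁴ → stable
  26–132 m: −αΔT+βΔS = −(1.4 × 10⁻⁴)(-0.1)+(7.7 × 10⁻⁴)(+0.15) = 1.3 × 10⁻⁴ → stable
  132–203 m: −αΔT+βΔS = −(1.4 × 10⁻⁴)(+6.2)+(7.7 × 10⁻⁴)(-0.05) = -9.1 × 10⁻⁴ → UNSTABLE
The 132–203 m interval has Δρ < 0: lighter water underlies denser water.

132–203 m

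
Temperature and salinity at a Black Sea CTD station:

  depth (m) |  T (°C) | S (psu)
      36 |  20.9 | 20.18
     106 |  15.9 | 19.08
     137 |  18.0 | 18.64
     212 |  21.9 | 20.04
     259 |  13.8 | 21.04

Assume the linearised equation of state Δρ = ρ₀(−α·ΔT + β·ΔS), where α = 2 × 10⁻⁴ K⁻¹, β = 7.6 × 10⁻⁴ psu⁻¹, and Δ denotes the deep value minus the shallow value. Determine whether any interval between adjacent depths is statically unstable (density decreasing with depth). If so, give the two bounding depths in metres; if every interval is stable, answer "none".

106–137 m

Evaluate Δρ/ρ₀ = −αΔT + βΔS across each adjacent pair:
  36–106 m: −αΔT+βΔS = −(2 × 10⁻⁴)(-5.0)+(7.6 × 10⁻⁴)(-1.10) = 1.6 × 10⁻⁴ → stable
  106–137 m: −αΔT+βΔS = −(2 × 10⁻⁴)(+2.1)+(7.6 × 10⁻⁴)(-0.44) = -7.5 × 10⁻⁴ → UNSTABLE
  137–212 m: −αΔT+βΔS = −(2 × 10⁻⁴)(+3.9)+(7.6 × 10⁻⁴)(+1.40) = 2.8 × 10⁻⁴ → stable
  212–259 m: −αΔT+βΔS = −(2 × 10⁻⁴)(-8.1)+(7.6 × 10⁻⁴)(+1.00) = 2.4 × 10⁻³ → stable
The 106–137 m interval has Δρ < 0: lighter water underlies denser water.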